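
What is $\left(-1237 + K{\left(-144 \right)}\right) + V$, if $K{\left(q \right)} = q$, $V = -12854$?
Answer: $-14235$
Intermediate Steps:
$\left(-1237 + K{\left(-144 \right)}\right) + V = \left(-1237 - 144\right) - 12854 = -1381 - 12854 = -14235$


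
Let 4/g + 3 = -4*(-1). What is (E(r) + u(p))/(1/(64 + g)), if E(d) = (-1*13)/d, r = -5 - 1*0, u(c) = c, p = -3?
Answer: -136/5 ≈ -27.200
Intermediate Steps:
g = 4 (g = 4/(-3 - 4*(-1)) = 4/(-3 + 4) = 4/1 = 4*1 = 4)
r = -5 (r = -5 + 0 = -5)
E(d) = -13/d
(E(r) + u(p))/(1/(64 + g)) = (-13/(-5) - 3)/(1/(64 + 4)) = (-13*(-1/5) - 3)/(1/68) = (13/5 - 3)/(1/68) = -2/5*68 = -136/5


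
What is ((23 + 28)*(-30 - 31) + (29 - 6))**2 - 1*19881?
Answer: 9515863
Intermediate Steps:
((23 + 28)*(-30 - 31) + (29 - 6))**2 - 1*19881 = (51*(-61) + 23)**2 - 19881 = (-3111 + 23)**2 - 19881 = (-3088)**2 - 19881 = 9535744 - 19881 = 9515863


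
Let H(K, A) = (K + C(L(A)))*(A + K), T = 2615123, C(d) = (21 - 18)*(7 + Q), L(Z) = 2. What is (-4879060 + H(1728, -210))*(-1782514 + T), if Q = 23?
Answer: -1764578227624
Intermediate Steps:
C(d) = 90 (C(d) = (21 - 18)*(7 + 23) = 3*30 = 90)
H(K, A) = (90 + K)*(A + K) (H(K, A) = (K + 90)*(A + K) = (90 + K)*(A + K))
(-4879060 + H(1728, -210))*(-1782514 + T) = (-4879060 + (1728² + 90*(-210) + 90*1728 - 210*1728))*(-1782514 + 2615123) = (-4879060 + (2985984 - 18900 + 155520 - 362880))*832609 = (-4879060 + 2759724)*832609 = -2119336*832609 = -1764578227624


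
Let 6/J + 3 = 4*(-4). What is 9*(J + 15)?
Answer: 2511/19 ≈ 132.16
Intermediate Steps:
J = -6/19 (J = 6/(-3 + 4*(-4)) = 6/(-3 - 16) = 6/(-19) = 6*(-1/19) = -6/19 ≈ -0.31579)
9*(J + 15) = 9*(-6/19 + 15) = 9*(279/19) = 2511/19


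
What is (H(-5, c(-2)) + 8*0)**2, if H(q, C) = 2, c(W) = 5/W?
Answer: 4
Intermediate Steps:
(H(-5, c(-2)) + 8*0)**2 = (2 + 8*0)**2 = (2 + 0)**2 = 2**2 = 4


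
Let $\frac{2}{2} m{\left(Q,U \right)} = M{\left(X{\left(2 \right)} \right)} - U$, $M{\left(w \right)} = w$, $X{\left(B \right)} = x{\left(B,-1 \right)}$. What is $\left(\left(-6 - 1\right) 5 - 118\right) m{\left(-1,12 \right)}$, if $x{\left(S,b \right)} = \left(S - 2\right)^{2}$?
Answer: $1836$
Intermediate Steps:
$x{\left(S,b \right)} = \left(-2 + S\right)^{2}$
$X{\left(B \right)} = \left(-2 + B\right)^{2}$
$m{\left(Q,U \right)} = - U$ ($m{\left(Q,U \right)} = \left(-2 + 2\right)^{2} - U = 0^{2} - U = 0 - U = - U$)
$\left(\left(-6 - 1\right) 5 - 118\right) m{\left(-1,12 \right)} = \left(\left(-6 - 1\right) 5 - 118\right) \left(\left(-1\right) 12\right) = \left(\left(-7\right) 5 - 118\right) \left(-12\right) = \left(-35 - 118\right) \left(-12\right) = \left(-153\right) \left(-12\right) = 1836$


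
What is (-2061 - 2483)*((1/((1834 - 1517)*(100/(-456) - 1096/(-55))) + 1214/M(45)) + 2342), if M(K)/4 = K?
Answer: -18812886105415072/1762711785 ≈ -1.0673e+7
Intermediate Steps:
M(K) = 4*K
(-2061 - 2483)*((1/((1834 - 1517)*(100/(-456) - 1096/(-55))) + 1214/M(45)) + 2342) = (-2061 - 2483)*((1/((1834 - 1517)*(100/(-456) - 1096/(-55))) + 1214/((4*45))) + 2342) = -4544*((1/(317*(100*(-1/456) - 1096*(-1/55))) + 1214/180) + 2342) = -4544*((1/(317*(-25/114 + 1096/55)) + 1214*(1/180)) + 2342) = -4544*((1/(317*(123569/6270)) + 607/90) + 2342) = -4544*(((1/317)*(6270/123569) + 607/90) + 2342) = -4544*((6270/39171373 + 607/90) + 2342) = -4544*(23777587711/3525423570 + 2342) = -4544*8280319588651/3525423570 = -18812886105415072/1762711785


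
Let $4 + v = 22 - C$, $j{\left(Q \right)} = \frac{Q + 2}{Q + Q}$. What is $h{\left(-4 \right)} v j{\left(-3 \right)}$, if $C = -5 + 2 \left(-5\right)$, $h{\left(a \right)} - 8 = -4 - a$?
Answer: $44$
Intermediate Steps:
$h{\left(a \right)} = 4 - a$ ($h{\left(a \right)} = 8 - \left(4 + a\right) = 4 - a$)
$j{\left(Q \right)} = \frac{2 + Q}{2 Q}$
$C = -15$ ($C = -5 - 10 = -15$)
$v = 33$ ($v = -4 + \left(22 - -15\right) = -4 + \left(22 + 15\right) = -4 + 37 = 33$)
$h{\left(-4 \right)} v j{\left(-3 \right)} = \left(4 - -4\right) 33 \frac{2 - 3}{2 \left(-3\right)} = \left(4 + 4\right) 33 \cdot \frac{1}{2} \left(- \frac{1}{3}\right) \left(-1\right) = 8 \cdot 33 \cdot \frac{1}{6} = 264 \cdot \frac{1}{6} = 44$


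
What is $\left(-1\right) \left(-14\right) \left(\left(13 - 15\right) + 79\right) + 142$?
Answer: $1220$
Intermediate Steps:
$\left(-1\right) \left(-14\right) \left(\left(13 - 15\right) + 79\right) + 142 = 14 \left(\left(13 - 15\right) + 79\right) + 142 = 14 \left(-2 + 79\right) + 142 = 14 \cdot 77 + 142 = 1078 + 142 = 1220$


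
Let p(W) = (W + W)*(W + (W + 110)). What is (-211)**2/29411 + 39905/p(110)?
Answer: 881174111/427047720 ≈ 2.0634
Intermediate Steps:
p(W) = 2*W*(110 + 2*W) (p(W) = (2*W)*(W + (110 + W)) = (2*W)*(110 + 2*W) = 2*W*(110 + 2*W))
(-211)**2/29411 + 39905/p(110) = (-211)**2/29411 + 39905/((4*110*(55 + 110))) = 44521*(1/29411) + 39905/((4*110*165)) = 44521/29411 + 39905/72600 = 44521/29411 + 39905*(1/72600) = 44521/29411 + 7981/14520 = 881174111/427047720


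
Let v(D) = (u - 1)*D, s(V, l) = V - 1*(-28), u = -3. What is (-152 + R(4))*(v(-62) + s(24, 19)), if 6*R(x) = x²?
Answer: -44800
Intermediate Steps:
s(V, l) = 28 + V (s(V, l) = V + 28 = 28 + V)
v(D) = -4*D (v(D) = (-3 - 1)*D = -4*D)
R(x) = x²/6
(-152 + R(4))*(v(-62) + s(24, 19)) = (-152 + (⅙)*4²)*(-4*(-62) + (28 + 24)) = (-152 + (⅙)*16)*(248 + 52) = (-152 + 8/3)*300 = -448/3*300 = -44800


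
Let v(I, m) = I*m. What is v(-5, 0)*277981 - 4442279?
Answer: -4442279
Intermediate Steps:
v(-5, 0)*277981 - 4442279 = -5*0*277981 - 4442279 = 0*277981 - 4442279 = 0 - 4442279 = -4442279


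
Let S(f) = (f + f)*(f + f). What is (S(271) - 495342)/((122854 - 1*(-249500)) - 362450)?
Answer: -100789/4952 ≈ -20.353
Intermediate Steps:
S(f) = 4*f**2 (S(f) = (2*f)*(2*f) = 4*f**2)
(S(271) - 495342)/((122854 - 1*(-249500)) - 362450) = (4*271**2 - 495342)/((122854 - 1*(-249500)) - 362450) = (4*73441 - 495342)/((122854 + 249500) - 362450) = (293764 - 495342)/(372354 - 362450) = -201578/9904 = -201578*1/9904 = -100789/4952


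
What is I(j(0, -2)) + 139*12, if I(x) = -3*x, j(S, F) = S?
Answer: 1668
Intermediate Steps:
I(j(0, -2)) + 139*12 = -3*0 + 139*12 = 0 + 1668 = 1668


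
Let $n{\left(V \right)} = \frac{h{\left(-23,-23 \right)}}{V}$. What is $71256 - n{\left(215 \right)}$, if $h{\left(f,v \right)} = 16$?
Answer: $\frac{15320024}{215} \approx 71256.0$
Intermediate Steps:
$n{\left(V \right)} = \frac{16}{V}$
$71256 - n{\left(215 \right)} = 71256 - \frac{16}{215} = \frac{15320024}{215}$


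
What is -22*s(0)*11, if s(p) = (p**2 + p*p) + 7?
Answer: -1694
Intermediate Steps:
s(p) = 7 + 2*p**2 (s(p) = (p**2 + p**2) + 7 = 2*p**2 + 7 = 7 + 2*p**2)
-22*s(0)*11 = -22*(7 + 2*0**2)*11 = -22*(7 + 2*0)*11 = -22*(7 + 0)*11 = -22*7*11 = -154*11 = -1694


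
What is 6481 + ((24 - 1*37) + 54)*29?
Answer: 7670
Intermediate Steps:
6481 + ((24 - 1*37) + 54)*29 = 6481 + ((24 - 37) + 54)*29 = 6481 + (-13 + 54)*29 = 6481 + 41*29 = 6481 + 1189 = 7670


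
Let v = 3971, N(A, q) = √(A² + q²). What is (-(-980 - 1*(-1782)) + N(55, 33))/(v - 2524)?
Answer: -802/1447 + 11*√34/1447 ≈ -0.50992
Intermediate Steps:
(-(-980 - 1*(-1782)) + N(55, 33))/(v - 2524) = (-(-980 - 1*(-1782)) + √(55² + 33²))/(3971 - 2524) = (-(-980 + 1782) + √(3025 + 1089))/1447 = (-1*802 + √4114)*(1/1447) = (-802 + 11*√34)*(1/1447) = -802/1447 + 11*√34/1447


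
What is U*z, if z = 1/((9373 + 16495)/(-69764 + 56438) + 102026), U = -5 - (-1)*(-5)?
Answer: -33315/339893152 ≈ -9.8016e-5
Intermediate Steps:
U = -10 (U = -5 - 1*5 = -5 - 5 = -10)
z = 6663/679786304 (z = 1/(25868/(-13326) + 102026) = 1/(25868*(-1/13326) + 102026) = 1/(-12934/6663 + 102026) = 1/(679786304/6663) = 6663/679786304 ≈ 9.8016e-6)
U*z = -10*6663/679786304 = -33315/339893152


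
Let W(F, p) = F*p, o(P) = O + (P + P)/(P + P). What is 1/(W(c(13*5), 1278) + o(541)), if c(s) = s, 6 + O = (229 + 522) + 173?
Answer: 1/83989 ≈ 1.1906e-5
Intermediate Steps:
O = 918 (O = -6 + ((229 + 522) + 173) = -6 + (751 + 173) = -6 + 924 = 918)
o(P) = 919 (o(P) = 918 + (P + P)/(P + P) = 918 + (2*P)/((2*P)) = 918 + (2*P)*(1/(2*P)) = 918 + 1 = 919)
1/(W(c(13*5), 1278) + o(541)) = 1/((13*5)*1278 + 919) = 1/(65*1278 + 919) = 1/(83070 + 919) = 1/83989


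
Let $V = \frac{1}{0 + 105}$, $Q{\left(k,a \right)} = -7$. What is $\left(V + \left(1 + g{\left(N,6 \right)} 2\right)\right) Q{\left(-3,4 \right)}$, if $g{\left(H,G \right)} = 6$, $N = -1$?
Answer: $- \frac{1366}{15} \approx -91.067$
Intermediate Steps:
$V = \frac{1}{105} \approx 0.0095238$
$\left(V + \left(1 + g{\left(N,6 \right)} 2\right)\right) Q{\left(-3,4 \right)} = \left(\frac{1}{105} + \left(1 + 6 \cdot 2\right)\right) \left(-7\right) = \left(\frac{1}{105} + \left(1 + 12\right)\right) \left(-7\right) = \left(\frac{1}{105} + 13\right) \left(-7\right) = \frac{1366}{105} \left(-7\right) = - \frac{1366}{15}$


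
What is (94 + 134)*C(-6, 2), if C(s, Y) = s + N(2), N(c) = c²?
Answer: -456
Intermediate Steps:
C(s, Y) = 4 + s (C(s, Y) = s + 2² = s + 4 = 4 + s)
(94 + 134)*C(-6, 2) = (94 + 134)*(4 - 6) = 228*(-2) = -456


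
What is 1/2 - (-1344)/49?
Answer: 391/14 ≈ 27.929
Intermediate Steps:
1/2 - (-1344)/49 = ½ - (-1344)/49 = ½ - 32*(-6/7) = ½ + 192/7 = 391/14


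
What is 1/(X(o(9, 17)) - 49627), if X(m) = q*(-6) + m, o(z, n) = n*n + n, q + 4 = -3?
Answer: -1/49279 ≈ -2.0293e-5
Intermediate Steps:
q = -7 (q = -4 - 3 = -7)
o(z, n) = n + n² (o(z, n) = n² + n = n + n²)
X(m) = 42 + m (X(m) = -7*(-6) + m = 42 + m)
1/(X(o(9, 17)) - 49627) = 1/((42 + 17*(1 + 17)) - 49627) = 1/((42 + 17*18) - 49627) = 1/((42 + 306) - 49627) = 1/(348 - 49627) = 1/(-49279) = -1/49279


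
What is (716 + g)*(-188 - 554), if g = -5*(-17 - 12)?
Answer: -638862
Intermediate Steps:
g = 145 (g = -5*(-29) = 145)
(716 + g)*(-188 - 554) = (716 + 145)*(-188 - 554) = 861*(-742) = -638862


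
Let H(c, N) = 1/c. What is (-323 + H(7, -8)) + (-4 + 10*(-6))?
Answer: -2708/7 ≈ -386.86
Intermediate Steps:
H(c, N) = 1/c
(-323 + H(7, -8)) + (-4 + 10*(-6)) = (-323 + 1/7) + (-4 + 10*(-6)) = (-323 + ⅐) + (-4 - 60) = -2260/7 - 64 = -2708/7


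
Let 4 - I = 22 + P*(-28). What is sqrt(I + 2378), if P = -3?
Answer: 2*sqrt(569) ≈ 47.707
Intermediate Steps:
I = -102 (I = 4 - (22 - 3*(-28)) = 4 - (22 + 84) = 4 - 1*106 = 4 - 106 = -102)
sqrt(I + 2378) = sqrt(-102 + 2378) = sqrt(2276) = 2*sqrt(569)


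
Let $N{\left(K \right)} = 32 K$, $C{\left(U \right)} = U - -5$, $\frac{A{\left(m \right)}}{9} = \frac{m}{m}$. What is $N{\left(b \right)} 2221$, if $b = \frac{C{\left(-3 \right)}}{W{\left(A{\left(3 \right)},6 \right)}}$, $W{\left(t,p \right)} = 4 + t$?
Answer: $\frac{142144}{13} \approx 10934.0$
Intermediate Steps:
$A{\left(m \right)} = 9$ ($A{\left(m \right)} = 9 \frac{m}{m} = 9 \cdot 1 = 9$)
$C{\left(U \right)} = 5 + U$ ($C{\left(U \right)} = U + 5 = 5 + U$)
$b = \frac{2}{13}$ ($b = \frac{5 - 3}{4 + 9} = \frac{2}{13} \approx 0.15385$)
$N{\left(b \right)} 2221 = 32 \cdot \frac{2}{13} \cdot 2221 = \frac{64}{13} \cdot 2221 = \frac{142144}{13}$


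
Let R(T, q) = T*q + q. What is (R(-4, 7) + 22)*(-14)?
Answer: -14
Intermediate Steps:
R(T, q) = q + T*q
(R(-4, 7) + 22)*(-14) = (7*(1 - 4) + 22)*(-14) = (7*(-3) + 22)*(-14) = (-21 + 22)*(-14) = 1*(-14) = -14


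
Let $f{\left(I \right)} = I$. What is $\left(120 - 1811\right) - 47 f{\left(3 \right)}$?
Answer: $-1832$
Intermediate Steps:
$\left(120 - 1811\right) - 47 f{\left(3 \right)} = \left(120 - 1811\right) - 141 = -1691 - 141 = -1832$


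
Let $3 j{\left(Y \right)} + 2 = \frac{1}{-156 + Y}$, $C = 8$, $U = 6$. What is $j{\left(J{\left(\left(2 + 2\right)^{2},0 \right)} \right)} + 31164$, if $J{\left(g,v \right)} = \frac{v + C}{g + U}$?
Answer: $\frac{53351623}{1712} \approx 31163.0$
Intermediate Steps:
$J{\left(g,v \right)} = \frac{8 + v}{6 + g}$ ($J{\left(g,v \right)} = \frac{v + 8}{g + 6} = \frac{8 + v}{6 + g}$)
$j{\left(Y \right)} = - \frac{2}{3} + \frac{1}{3 \left(-156 + Y\right)}$
$j{\left(J{\left(\left(2 + 2\right)^{2},0 \right)} \right)} + 31164 = \frac{313 - 2 \frac{8 + 0}{6 + \left(2 + 2\right)^{2}}}{3 \left(-156 + \frac{8 + 0}{6 + \left(2 + 2\right)^{2}}\right)} + 31164 = \frac{313 - 2 \frac{1}{6 + 4^{2}} \cdot 8}{3 \left(-156 + \frac{1}{6 + 4^{2}} \cdot 8\right)} + 31164 = \frac{313 - 2 \frac{1}{6 + 16} \cdot 8}{3 \left(-156 + \frac{1}{6 + 16} \cdot 8\right)} + 31164 = \frac{313 - 2 \cdot \frac{1}{22} \cdot 8}{3 \left(-156 + \frac{1}{22} \cdot 8\right)} + 31164 = \frac{313 - \frac{8}{11}}{3 \left(-156 + \frac{4}{11}\right)} + 31164 = \frac{313 - \frac{8}{11}}{3 \left(- \frac{1712}{11}\right)} + 31164 = \frac{1}{3} \left(- \frac{11}{1712}\right) \frac{3435}{11} + 31164 = - \frac{1145}{1712} + 31164 = \frac{53351623}{1712}$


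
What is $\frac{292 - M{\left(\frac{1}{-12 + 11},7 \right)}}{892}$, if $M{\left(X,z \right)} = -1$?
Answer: $\frac{293}{892} \approx 0.32848$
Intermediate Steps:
$\frac{292 - M{\left(\frac{1}{-12 + 11},7 \right)}}{892} = \frac{292 - -1}{892} = \left(292 + 1\right) \frac{1}{892} = 293 \cdot \frac{1}{892} = \frac{293}{892}$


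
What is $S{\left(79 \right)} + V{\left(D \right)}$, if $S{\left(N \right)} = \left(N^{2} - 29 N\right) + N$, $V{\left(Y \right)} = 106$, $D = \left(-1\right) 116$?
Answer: $4135$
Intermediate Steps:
$D = -116$
$S{\left(N \right)} = N^{2} - 28 N$
$S{\left(79 \right)} + V{\left(D \right)} = 79 \left(-28 + 79\right) + 106 = 79 \cdot 51 + 106 = 4029 + 106 = 4135$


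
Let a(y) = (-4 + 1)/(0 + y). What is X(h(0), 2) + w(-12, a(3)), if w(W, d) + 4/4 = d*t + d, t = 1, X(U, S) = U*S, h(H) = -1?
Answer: -5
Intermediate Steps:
X(U, S) = S*U
a(y) = -3/y
w(W, d) = -1 + 2*d (w(W, d) = -1 + (d*1 + d) = -1 + (d + d) = -1 + 2*d)
X(h(0), 2) + w(-12, a(3)) = 2*(-1) + (-1 + 2*(-3/3)) = -2 + (-1 + 2*(-3*⅓)) = -2 + (-1 + 2*(-1)) = -2 + (-1 - 2) = -2 - 3 = -5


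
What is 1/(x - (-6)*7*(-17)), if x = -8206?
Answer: -1/8920 ≈ -0.00011211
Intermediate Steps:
1/(x - (-6)*7*(-17)) = 1/(-8206 - (-6)*7*(-17)) = 1/(-8206 - 6*(-7)*(-17)) = 1/(-8206 + 42*(-17)) = 1/(-8206 - 714) = 1/(-8920) = -1/8920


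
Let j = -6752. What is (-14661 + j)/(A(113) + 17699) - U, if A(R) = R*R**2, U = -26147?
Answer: 38190182199/1460596 ≈ 26147.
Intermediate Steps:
A(R) = R**3
(-14661 + j)/(A(113) + 17699) - U = (-14661 - 6752)/(113**3 + 17699) - 1*(-26147) = -21413/(1442897 + 17699) + 26147 = -21413/1460596 + 26147 = 38190182199/1460596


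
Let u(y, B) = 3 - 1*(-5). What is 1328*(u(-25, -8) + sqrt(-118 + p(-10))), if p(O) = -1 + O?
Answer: 10624 + 1328*I*sqrt(129) ≈ 10624.0 + 15083.0*I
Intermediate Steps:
u(y, B) = 8 (u(y, B) = 3 + 5 = 8)
1328*(u(-25, -8) + sqrt(-118 + p(-10))) = 1328*(8 + sqrt(-118 + (-1 - 10))) = 1328*(8 + sqrt(-118 - 11)) = 1328*(8 + sqrt(-129)) = 1328*(8 + I*sqrt(129)) = 10624 + 1328*I*sqrt(129)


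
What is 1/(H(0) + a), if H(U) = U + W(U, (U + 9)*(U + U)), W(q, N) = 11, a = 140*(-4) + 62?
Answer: -1/487 ≈ -0.0020534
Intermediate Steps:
a = -498 (a = -560 + 62 = -498)
H(U) = 11 + U (H(U) = U + 11 = 11 + U)
1/(H(0) + a) = 1/((11 + 0) - 498) = 1/(11 - 498) = 1/(-487) = -1/487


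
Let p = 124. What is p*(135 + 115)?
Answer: 31000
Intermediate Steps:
p*(135 + 115) = 124*(135 + 115) = 124*250 = 31000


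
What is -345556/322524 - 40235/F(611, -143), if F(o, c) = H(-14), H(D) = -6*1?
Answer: 1081223317/161262 ≈ 6704.8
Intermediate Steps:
H(D) = -6
F(o, c) = -6
-345556/322524 - 40235/F(611, -143) = -345556/322524 - 40235/(-6) = -345556*1/322524 - 40235*(-⅙) = -86389/80631 + 40235/6 = 1081223317/161262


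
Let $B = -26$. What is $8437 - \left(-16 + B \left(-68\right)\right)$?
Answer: $6685$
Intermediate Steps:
$8437 - \left(-16 + B \left(-68\right)\right) = 8437 - \left(-16 - -1768\right) = 8437 - \left(-16 + 1768\right) = 8437 - 1752 = 6685$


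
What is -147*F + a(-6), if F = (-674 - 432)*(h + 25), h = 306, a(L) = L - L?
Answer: 53814642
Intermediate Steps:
a(L) = 0
F = -366086 (F = (-674 - 432)*(306 + 25) = -1106*331 = -366086)
-147*F + a(-6) = -147*(-366086) + 0 = 53814642 + 0 = 53814642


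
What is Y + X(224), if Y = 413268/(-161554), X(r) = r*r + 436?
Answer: 4088078890/80777 ≈ 50609.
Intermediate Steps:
X(r) = 436 + r**2 (X(r) = r**2 + 436 = 436 + r**2)
Y = -206634/80777 (Y = 413268*(-1/161554) = -206634/80777 ≈ -2.5581)
Y + X(224) = -206634/80777 + (436 + 224**2) = -206634/80777 + (436 + 50176) = -206634/80777 + 50612 = 4088078890/80777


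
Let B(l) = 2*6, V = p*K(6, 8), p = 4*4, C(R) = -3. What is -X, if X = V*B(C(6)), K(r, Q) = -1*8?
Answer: 1536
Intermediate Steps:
K(r, Q) = -8
p = 16
V = -128 (V = 16*(-8) = -128)
B(l) = 12
X = -1536 (X = -128*12 = -1536)
-X = -1*(-1536) = 1536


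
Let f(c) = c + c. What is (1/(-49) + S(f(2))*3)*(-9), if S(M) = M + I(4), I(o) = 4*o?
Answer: -26451/49 ≈ -539.82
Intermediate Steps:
f(c) = 2*c
S(M) = 16 + M (S(M) = M + 4*4 = M + 16 = 16 + M)
(1/(-49) + S(f(2))*3)*(-9) = (1/(-49) + (16 + 2*2)*3)*(-9) = (-1/49 + (16 + 4)*3)*(-9) = (-1/49 + 20*3)*(-9) = (-1/49 + 60)*(-9) = (2939/49)*(-9) = -26451/49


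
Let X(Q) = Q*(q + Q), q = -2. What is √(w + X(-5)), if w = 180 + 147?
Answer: √362 ≈ 19.026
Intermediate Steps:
X(Q) = Q*(-2 + Q)
w = 327
√(w + X(-5)) = √(327 - 5*(-2 - 5)) = √(327 - 5*(-7)) = √(327 + 35) = √362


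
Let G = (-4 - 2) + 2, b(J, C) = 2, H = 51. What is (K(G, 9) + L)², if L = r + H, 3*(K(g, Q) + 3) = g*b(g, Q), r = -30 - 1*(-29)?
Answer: 17689/9 ≈ 1965.4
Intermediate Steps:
G = -4 (G = -6 + 2 = -4)
r = -1 (r = -30 + 29 = -1)
K(g, Q) = -3 + 2*g/3 (K(g, Q) = -3 + (g*2)/3 = -3 + (2*g)/3 = -3 + 2*g/3)
L = 50 (L = -1 + 51 = 50)
(K(G, 9) + L)² = ((-3 + (⅔)*(-4)) + 50)² = ((-3 - 8/3) + 50)² = (-17/3 + 50)² = (133/3)² = 17689/9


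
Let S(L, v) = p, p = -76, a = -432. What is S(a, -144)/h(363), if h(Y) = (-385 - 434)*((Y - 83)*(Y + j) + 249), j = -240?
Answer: 76/28410291 ≈ 2.6751e-6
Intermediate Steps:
S(L, v) = -76
h(Y) = -203931 - 819*(-240 + Y)*(-83 + Y) (h(Y) = (-385 - 434)*((Y - 83)*(Y - 240) + 249) = -819*((-83 + Y)*(-240 + Y) + 249) = -819*((-240 + Y)*(-83 + Y) + 249) = -819*(249 + (-240 + Y)*(-83 + Y)) = -203931 - 819*(-240 + Y)*(-83 + Y))
S(a, -144)/h(363) = -76/(-16518411 - 819*363**2 + 264537*363) = -76/(-16518411 - 819*131769 + 96026931) = -76/(-16518411 - 107918811 + 96026931) = -76/(-28410291) = -76*(-1/28410291) = 76/28410291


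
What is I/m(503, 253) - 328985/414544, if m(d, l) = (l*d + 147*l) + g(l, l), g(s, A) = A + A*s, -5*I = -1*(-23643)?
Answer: -48251893799/59256992080 ≈ -0.81428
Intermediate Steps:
I = -23643/5 (I = -(-1)*(-23643)/5 = -⅕*23643 = -23643/5 ≈ -4728.6)
m(d, l) = 147*l + d*l + l*(1 + l) (m(d, l) = (l*d + 147*l) + l*(1 + l) = (d*l + 147*l) + l*(1 + l) = (147*l + d*l) + l*(1 + l) = 147*l + d*l + l*(1 + l))
I/m(503, 253) - 328985/414544 = -23643*1/(253*(148 + 503 + 253))/5 - 328985/414544 = -23643/(5*(253*904)) - 328985*1/414544 = -23643/5/228712 - 328985/414544 = -23643/5*1/228712 - 328985/414544 = -23643/1143560 - 328985/414544 = -48251893799/59256992080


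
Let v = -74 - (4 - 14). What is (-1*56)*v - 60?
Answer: 3524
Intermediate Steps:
v = -64 (v = -74 - 1*(-10) = -74 + 10 = -64)
(-1*56)*v - 60 = -1*56*(-64) - 60 = -56*(-64) - 60 = 3584 - 60 = 3524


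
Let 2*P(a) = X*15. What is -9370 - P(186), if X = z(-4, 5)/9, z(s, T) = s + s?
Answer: -28090/3 ≈ -9363.3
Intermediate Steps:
z(s, T) = 2*s
X = -8/9 (X = (2*(-4))/9 = -8*1/9 = -8/9 ≈ -0.88889)
P(a) = -20/3 (P(a) = (-8/9*15)/2 = (1/2)*(-40/3) = -20/3)
-9370 - P(186) = -9370 - 1*(-20/3) = -9370 + 20/3 = -28090/3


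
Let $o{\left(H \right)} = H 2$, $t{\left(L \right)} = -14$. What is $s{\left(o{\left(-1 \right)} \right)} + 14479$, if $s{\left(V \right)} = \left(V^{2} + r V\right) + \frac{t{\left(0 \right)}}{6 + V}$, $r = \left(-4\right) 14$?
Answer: $\frac{29183}{2} \approx 14592.0$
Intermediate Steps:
$o{\left(H \right)} = 2 H$
$r = -56$
$s{\left(V \right)} = V^{2} - 56 V - \frac{14}{6 + V}$ ($s{\left(V \right)} = \left(V^{2} - 56 V\right) - \frac{14}{6 + V} = V^{2} - 56 V - \frac{14}{6 + V}$)
$s{\left(o{\left(-1 \right)} \right)} + 14479 = \frac{-14 + \left(2 \left(-1\right)\right)^{3} - 336 \cdot 2 \left(-1\right) - 50 \left(2 \left(-1\right)\right)^{2}}{6 + 2 \left(-1\right)} + 14479 = \frac{-14 + \left(-2\right)^{3} - -672 - 50 \left(-2\right)^{2}}{6 - 2} + 14479 = \frac{-14 - 8 + 672 - 200}{4} + 14479 = \frac{1}{4} \cdot 450 + 14479 = \frac{225}{2} + 14479 = \frac{29183}{2}$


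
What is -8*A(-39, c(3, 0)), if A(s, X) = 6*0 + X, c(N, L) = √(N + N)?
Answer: -8*√6 ≈ -19.596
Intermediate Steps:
c(N, L) = √2*√N (c(N, L) = √(2*N) = √2*√N)
A(s, X) = X (A(s, X) = 0 + X = X)
-8*A(-39, c(3, 0)) = -8*√2*√3 = -8*√6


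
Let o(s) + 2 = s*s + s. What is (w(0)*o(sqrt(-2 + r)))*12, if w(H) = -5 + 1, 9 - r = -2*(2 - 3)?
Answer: -144 - 48*sqrt(5) ≈ -251.33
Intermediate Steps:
r = 7 (r = 9 - (-2)*(2 - 3) = 9 - (-2)*(-1) = 9 - 1*2 = 9 - 2 = 7)
w(H) = -4
o(s) = -2 + s + s**2 (o(s) = -2 + (s*s + s) = -2 + (s**2 + s) = -2 + (s + s**2) = -2 + s + s**2)
(w(0)*o(sqrt(-2 + r)))*12 = -4*(-2 + sqrt(-2 + 7) + (sqrt(-2 + 7))**2)*12 = -4*(-2 + sqrt(5) + (sqrt(5))**2)*12 = -4*(-2 + sqrt(5) + 5)*12 = -4*(3 + sqrt(5))*12 = (-12 - 4*sqrt(5))*12 = -144 - 48*sqrt(5)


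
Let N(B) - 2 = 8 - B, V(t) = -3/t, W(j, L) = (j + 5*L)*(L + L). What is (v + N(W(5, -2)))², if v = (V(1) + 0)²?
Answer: 1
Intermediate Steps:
W(j, L) = 2*L*(j + 5*L) (W(j, L) = (j + 5*L)*(2*L) = 2*L*(j + 5*L))
N(B) = 10 - B (N(B) = 2 + (8 - B) = 10 - B)
v = 9 (v = (-3/1 + 0)² = (-3*1 + 0)² = (-3 + 0)² = (-3)² = 9)
(v + N(W(5, -2)))² = (9 + (10 - 2*(-2)*(5 + 5*(-2))))² = (9 + (10 - 2*(-2)*(5 - 10)))² = (9 + (10 - 2*(-2)*(-5)))² = (9 + (10 - 1*20))² = (9 + (10 - 20))² = (9 - 10)² = (-1)² = 1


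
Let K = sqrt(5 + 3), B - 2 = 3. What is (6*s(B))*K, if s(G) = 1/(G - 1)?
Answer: 3*sqrt(2) ≈ 4.2426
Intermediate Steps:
B = 5 (B = 2 + 3 = 5)
s(G) = 1/(-1 + G)
K = 2*sqrt(2) (K = sqrt(8) = 2*sqrt(2) ≈ 2.8284)
(6*s(B))*K = (6/(-1 + 5))*(2*sqrt(2)) = (6/4)*(2*sqrt(2)) = (6*(1/4))*(2*sqrt(2)) = 3*(2*sqrt(2))/2 = 3*sqrt(2)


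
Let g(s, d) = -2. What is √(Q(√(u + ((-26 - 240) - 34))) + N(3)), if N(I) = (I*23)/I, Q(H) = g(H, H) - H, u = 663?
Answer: √(21 - 11*√3) ≈ 1.3955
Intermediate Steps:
Q(H) = -2 - H
N(I) = 23 (N(I) = (23*I)/I = 23)
√(Q(√(u + ((-26 - 240) - 34))) + N(3)) = √((-2 - √(663 + ((-26 - 240) - 34))) + 23) = √((-2 - √(663 + (-266 - 34))) + 23) = √((-2 - √(663 - 300)) + 23) = √((-2 - √363) + 23) = √((-2 - 11*√3) + 23) = √(21 - 11*√3)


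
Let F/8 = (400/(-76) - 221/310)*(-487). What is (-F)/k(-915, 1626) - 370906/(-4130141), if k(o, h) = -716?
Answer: 70994042652163/2177224478855 ≈ 32.608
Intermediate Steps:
F = 68567652/2945 (F = 8*((400/(-76) - 221/310)*(-487)) = 8*((400*(-1/76) - 221*1/310)*(-487)) = 8*((-100/19 - 221/310)*(-487)) = 8*(-35199/5890*(-487)) = 8*(17141913/5890) = 68567652/2945 ≈ 23283.)
(-F)/k(-915, 1626) - 370906/(-4130141) = -1*68567652/2945/(-716) - 370906/(-4130141) = -68567652/2945*(-1/716) - 370906*(-1/4130141) = 17141913/527155 + 370906/4130141 = 70994042652163/2177224478855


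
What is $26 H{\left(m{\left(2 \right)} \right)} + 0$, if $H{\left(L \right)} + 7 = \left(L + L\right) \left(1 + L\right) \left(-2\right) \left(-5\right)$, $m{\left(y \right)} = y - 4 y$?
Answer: $15418$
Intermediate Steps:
$m{\left(y \right)} = - 3 y$
$H{\left(L \right)} = -7 + 20 L \left(1 + L\right)$ ($H{\left(L \right)} = -7 + \left(L + L\right) \left(1 + L\right) \left(-2\right) \left(-5\right) = -7 + 2 L \left(1 + L\right) \left(-2\right) \left(-5\right) = -7 + - 4 L \left(1 + L\right) \left(-5\right) = -7 + 20 L \left(1 + L\right)$)
$26 H{\left(m{\left(2 \right)} \right)} + 0 = 26 \left(-7 + 20 \left(\left(-3\right) 2\right) + 20 \left(\left(-3\right) 2\right)^{2}\right) + 0 = 26 \left(-7 + 20 \left(-6\right) + 20 \left(-6\right)^{2}\right) + 0 = 26 \left(-7 - 120 + 20 \cdot 36\right) + 0 = 26 \left(-7 - 120 + 720\right) + 0 = 26 \cdot 593 + 0 = 15418 + 0 = 15418$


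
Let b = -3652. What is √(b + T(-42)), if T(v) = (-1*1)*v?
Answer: 19*I*√10 ≈ 60.083*I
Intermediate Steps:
T(v) = -v
√(b + T(-42)) = √(-3652 - 1*(-42)) = √(-3652 + 42) = √(-3610) = 19*I*√10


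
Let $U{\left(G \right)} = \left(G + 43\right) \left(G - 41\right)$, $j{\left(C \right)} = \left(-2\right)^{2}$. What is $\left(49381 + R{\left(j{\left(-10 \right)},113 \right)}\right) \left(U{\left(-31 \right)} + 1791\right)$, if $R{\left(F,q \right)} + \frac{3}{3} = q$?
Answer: $45880011$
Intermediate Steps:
$j{\left(C \right)} = 4$
$R{\left(F,q \right)} = -1 + q$
$U{\left(G \right)} = \left(-41 + G\right) \left(43 + G\right)$ ($U{\left(G \right)} = \left(43 + G\right) \left(-41 + G\right) = \left(-41 + G\right) \left(43 + G\right)$)
$\left(49381 + R{\left(j{\left(-10 \right)},113 \right)}\right) \left(U{\left(-31 \right)} + 1791\right) = \left(49381 + \left(-1 + 113\right)\right) \left(\left(-1763 + \left(-31\right)^{2} + 2 \left(-31\right)\right) + 1791\right) = \left(49381 + 112\right) \left(\left(-1763 + 961 - 62\right) + 1791\right) = 49493 \left(-864 + 1791\right) = 49493 \cdot 927 = 45880011$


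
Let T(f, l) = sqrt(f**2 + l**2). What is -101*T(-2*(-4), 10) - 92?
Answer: -92 - 202*sqrt(41) ≈ -1385.4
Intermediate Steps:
-101*T(-2*(-4), 10) - 92 = -101*sqrt((-2*(-4))**2 + 10**2) - 92 = -101*sqrt(8**2 + 100) - 92 = -101*sqrt(64 + 100) - 92 = -202*sqrt(41) - 92 = -92 - 202*sqrt(41)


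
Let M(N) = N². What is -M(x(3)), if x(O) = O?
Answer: -9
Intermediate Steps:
-M(x(3)) = -1*3² = -1*9 = -9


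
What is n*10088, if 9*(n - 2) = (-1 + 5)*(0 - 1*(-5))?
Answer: 383344/9 ≈ 42594.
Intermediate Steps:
n = 38/9 (n = 2 + ((-1 + 5)*(0 - 1*(-5)))/9 = 2 + (4*(0 + 5))/9 = 2 + (4*5)/9 = 2 + (⅑)*20 = 2 + 20/9 = 38/9 ≈ 4.2222)
n*10088 = (38/9)*10088 = 383344/9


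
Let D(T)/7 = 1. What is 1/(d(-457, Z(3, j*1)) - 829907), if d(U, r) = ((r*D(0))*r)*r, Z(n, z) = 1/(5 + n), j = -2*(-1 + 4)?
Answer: -512/424912377 ≈ -1.2050e-6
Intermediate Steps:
D(T) = 7 (D(T) = 7*1 = 7)
j = -6 (j = -2*3 = -6)
d(U, r) = 7*r³ (d(U, r) = ((r*7)*r)*r = ((7*r)*r)*r = (7*r²)*r = 7*r³)
1/(d(-457, Z(3, j*1)) - 829907) = 1/(7*(1/(5 + 3))³ - 829907) = 1/(7*(1/8)³ - 829907) = 1/(7*(⅛)³ - 829907) = 1/(7*(1/512) - 829907) = 1/(7/512 - 829907) = 1/(-424912377/512) = -512/424912377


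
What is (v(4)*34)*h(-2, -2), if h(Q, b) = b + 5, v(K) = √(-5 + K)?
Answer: 102*I ≈ 102.0*I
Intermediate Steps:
h(Q, b) = 5 + b
(v(4)*34)*h(-2, -2) = (√(-5 + 4)*34)*(5 - 2) = (√(-1)*34)*3 = (I*34)*3 = (34*I)*3 = 102*I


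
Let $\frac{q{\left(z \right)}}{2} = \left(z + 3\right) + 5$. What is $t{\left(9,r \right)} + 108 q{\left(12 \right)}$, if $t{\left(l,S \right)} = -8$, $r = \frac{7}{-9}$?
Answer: $4312$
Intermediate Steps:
$r = - \frac{7}{9}$ ($r = 7 \left(- \frac{1}{9}\right) = - \frac{7}{9} \approx -0.77778$)
$q{\left(z \right)} = 16 + 2 z$ ($q{\left(z \right)} = 2 \left(\left(z + 3\right) + 5\right) = 2 \left(\left(3 + z\right) + 5\right) = 2 \left(8 + z\right) = 16 + 2 z$)
$t{\left(9,r \right)} + 108 q{\left(12 \right)} = -8 + 108 \left(16 + 2 \cdot 12\right) = -8 + 108 \left(16 + 24\right) = -8 + 108 \cdot 40 = -8 + 4320 = 4312$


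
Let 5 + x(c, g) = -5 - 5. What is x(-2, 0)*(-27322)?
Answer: 409830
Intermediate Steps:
x(c, g) = -15 (x(c, g) = -5 + (-5 - 5) = -5 - 10 = -15)
x(-2, 0)*(-27322) = -15*(-27322) = 409830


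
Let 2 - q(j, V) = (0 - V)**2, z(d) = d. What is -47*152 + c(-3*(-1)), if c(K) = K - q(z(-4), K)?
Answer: -7134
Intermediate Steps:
q(j, V) = 2 - V**2 (q(j, V) = 2 - (0 - V)**2 = 2 - (-V)**2 = 2 - V**2)
c(K) = -2 + K + K**2 (c(K) = K - (2 - K**2) = K + (-2 + K**2) = -2 + K + K**2)
-47*152 + c(-3*(-1)) = -47*152 + (-2 - 3*(-1) + (-3*(-1))**2) = -7144 + (-2 + 3 + 3**2) = -7144 + (-2 + 3 + 9) = -7144 + 10 = -7134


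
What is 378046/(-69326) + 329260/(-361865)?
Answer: -938987615/147568547 ≈ -6.3631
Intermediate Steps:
378046/(-69326) + 329260/(-361865) = 378046*(-1/69326) + 329260*(-1/361865) = -11119/2039 - 65852/72373 = -938987615/147568547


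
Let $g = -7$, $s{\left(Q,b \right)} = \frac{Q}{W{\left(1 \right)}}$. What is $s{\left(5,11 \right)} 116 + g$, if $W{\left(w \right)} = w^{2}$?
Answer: $573$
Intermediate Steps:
$s{\left(Q,b \right)} = Q$ ($s{\left(Q,b \right)} = \frac{Q}{1^{2}} = \frac{Q}{1} = Q 1 = Q$)
$s{\left(5,11 \right)} 116 + g = 5 \cdot 116 - 7 = 580 - 7 = 573$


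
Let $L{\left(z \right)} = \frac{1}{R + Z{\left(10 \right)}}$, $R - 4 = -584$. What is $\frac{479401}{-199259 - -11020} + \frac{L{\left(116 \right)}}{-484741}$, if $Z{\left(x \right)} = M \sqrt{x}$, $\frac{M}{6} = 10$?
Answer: $- \frac{3490427503058889}{1370532359706980} + \frac{3 \sqrt{10}}{7280809820} \approx -2.5468$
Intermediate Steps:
$M = 60$ ($M = 6 \cdot 10 = 60$)
$R = -580$ ($R = 4 - 584 = -580$)
$Z{\left(x \right)} = 60 \sqrt{x}$
$L{\left(z \right)} = \frac{1}{-580 + 60 \sqrt{10}}$
$\frac{479401}{-199259 - -11020} + \frac{L{\left(116 \right)}}{-484741} = \frac{479401}{-199259 - -11020} + \frac{- \frac{29}{15020} - \frac{3 \sqrt{10}}{15020}}{-484741} = \frac{479401}{-199259 + 11020} + \left(- \frac{29}{15020} - \frac{3 \sqrt{10}}{15020}\right) \left(- \frac{1}{484741}\right) = \frac{479401}{-188239} + \left(\frac{29}{7280809820} + \frac{3 \sqrt{10}}{7280809820}\right) = 479401 \left(- \frac{1}{188239}\right) + \left(\frac{29}{7280809820} + \frac{3 \sqrt{10}}{7280809820}\right) = - \frac{479401}{188239} + \left(\frac{29}{7280809820} + \frac{3 \sqrt{10}}{7280809820}\right) = - \frac{3490427503058889}{1370532359706980} + \frac{3 \sqrt{10}}{7280809820}$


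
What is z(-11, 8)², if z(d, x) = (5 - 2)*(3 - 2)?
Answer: 9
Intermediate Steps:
z(d, x) = 3 (z(d, x) = 3*1 = 3)
z(-11, 8)² = 3² = 9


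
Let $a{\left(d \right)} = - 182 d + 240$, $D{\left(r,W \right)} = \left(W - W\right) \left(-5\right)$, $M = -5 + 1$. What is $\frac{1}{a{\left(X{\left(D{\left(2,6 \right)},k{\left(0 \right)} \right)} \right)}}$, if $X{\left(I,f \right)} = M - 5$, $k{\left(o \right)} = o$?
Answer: $\frac{1}{1878} \approx 0.00053248$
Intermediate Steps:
$M = -4$
$D{\left(r,W \right)} = 0$ ($D{\left(r,W \right)} = 0 \left(-5\right) = 0$)
$X{\left(I,f \right)} = -9$ ($X{\left(I,f \right)} = -4 - 5 = -9$)
$a{\left(d \right)} = 240 - 182 d$
$\frac{1}{a{\left(X{\left(D{\left(2,6 \right)},k{\left(0 \right)} \right)} \right)}} = \frac{1}{240 - -1638} = \frac{1}{240 + 1638} = \frac{1}{1878}$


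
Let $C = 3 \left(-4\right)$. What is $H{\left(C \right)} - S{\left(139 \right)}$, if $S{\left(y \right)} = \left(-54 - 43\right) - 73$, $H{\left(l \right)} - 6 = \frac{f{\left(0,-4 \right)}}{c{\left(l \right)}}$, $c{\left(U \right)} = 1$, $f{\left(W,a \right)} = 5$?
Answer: $181$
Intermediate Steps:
$C = -12$
$H{\left(l \right)} = 11$ ($H{\left(l \right)} = 6 + \frac{5}{1} = 6 + 5 \cdot 1 = 6 + 5 = 11$)
$S{\left(y \right)} = -170$ ($S{\left(y \right)} = -97 - 73 = -170$)
$H{\left(C \right)} - S{\left(139 \right)} = 11 - -170 = 11 + 170 = 181$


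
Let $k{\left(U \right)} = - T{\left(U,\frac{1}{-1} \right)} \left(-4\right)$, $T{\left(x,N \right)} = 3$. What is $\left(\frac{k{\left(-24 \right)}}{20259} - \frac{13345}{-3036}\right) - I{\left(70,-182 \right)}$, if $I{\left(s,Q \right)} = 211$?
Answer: $- \frac{1411937953}{6834036} \approx -206.6$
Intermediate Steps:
$k{\left(U \right)} = 12$ ($k{\left(U \right)} = \left(-1\right) 3 \left(-4\right) = \left(-3\right) \left(-4\right) = 12$)
$\left(\frac{k{\left(-24 \right)}}{20259} - \frac{13345}{-3036}\right) - I{\left(70,-182 \right)} = \left(\frac{12}{20259} - \frac{13345}{-3036}\right) - 211 = \left(12 \cdot \frac{1}{20259} - - \frac{13345}{3036}\right) - 211 = \left(\frac{4}{6753} + \frac{13345}{3036}\right) - 211 = \frac{30043643}{6834036} - 211 = - \frac{1411937953}{6834036}$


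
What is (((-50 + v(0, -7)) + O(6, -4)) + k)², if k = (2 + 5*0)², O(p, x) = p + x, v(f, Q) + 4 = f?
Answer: 2304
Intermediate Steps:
v(f, Q) = -4 + f
k = 4 (k = (2 + 0)² = 2² = 4)
(((-50 + v(0, -7)) + O(6, -4)) + k)² = (((-50 + (-4 + 0)) + (6 - 4)) + 4)² = (((-50 - 4) + 2) + 4)² = ((-54 + 2) + 4)² = (-52 + 4)² = (-48)² = 2304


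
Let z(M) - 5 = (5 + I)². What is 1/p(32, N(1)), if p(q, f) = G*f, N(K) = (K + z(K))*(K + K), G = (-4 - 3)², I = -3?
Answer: 1/980 ≈ 0.0010204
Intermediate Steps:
z(M) = 9 (z(M) = 5 + (5 - 3)² = 5 + 2² = 5 + 4 = 9)
G = 49 (G = (-7)² = 49)
N(K) = 2*K*(9 + K) (N(K) = (K + 9)*(K + K) = (9 + K)*(2*K) = 2*K*(9 + K))
p(q, f) = 49*f
1/p(32, N(1)) = 1/(49*(2*1*(9 + 1))) = 1/(49*(2*1*10)) = 1/(49*20) = 1/980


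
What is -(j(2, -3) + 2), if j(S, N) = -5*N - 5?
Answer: -12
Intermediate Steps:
j(S, N) = -5 - 5*N
-(j(2, -3) + 2) = -((-5 - 5*(-3)) + 2) = -((-5 + 15) + 2) = -(10 + 2) = -1*12 = -12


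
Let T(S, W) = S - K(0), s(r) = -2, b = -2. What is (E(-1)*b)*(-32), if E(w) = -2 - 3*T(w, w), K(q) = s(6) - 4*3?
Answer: -2624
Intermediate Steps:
K(q) = -14 (K(q) = -2 - 4*3 = -2 - 12 = -14)
T(S, W) = 14 + S (T(S, W) = S - 1*(-14) = S + 14 = 14 + S)
E(w) = -44 - 3*w (E(w) = -2 - 3*(14 + w) = -2 + (-42 - 3*w) = -44 - 3*w)
(E(-1)*b)*(-32) = ((-44 - 3*(-1))*(-2))*(-32) = ((-44 + 3)*(-2))*(-32) = -41*(-2)*(-32) = 82*(-32) = -2624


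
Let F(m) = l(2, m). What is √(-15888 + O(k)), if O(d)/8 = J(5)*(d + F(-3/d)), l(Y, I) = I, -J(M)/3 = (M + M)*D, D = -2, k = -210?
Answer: 24*I*√9926/7 ≈ 341.59*I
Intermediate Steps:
J(M) = 12*M (J(M) = -3*(M + M)*(-2) = -3*2*M*(-2) = -(-12)*M = 12*M)
F(m) = m
O(d) = -1440/d + 480*d (O(d) = 8*((12*5)*(d - 3/d)) = 8*(60*(d - 3/d)) = 8*(-180/d + 60*d) = -1440/d + 480*d)
√(-15888 + O(k)) = √(-15888 + (-1440/(-210) + 480*(-210))) = √(-15888 + (-1440*(-1/210) - 100800)) = √(-15888 + (48/7 - 100800)) = √(-15888 - 705552/7) = √(-816768/7) = 24*I*√9926/7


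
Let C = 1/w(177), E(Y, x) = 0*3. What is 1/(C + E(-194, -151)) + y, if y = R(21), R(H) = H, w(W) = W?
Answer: 198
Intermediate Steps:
E(Y, x) = 0
C = 1/177 ≈ 0.0056497
y = 21
1/(C + E(-194, -151)) + y = 1/(1/177 + 0) + 21 = 1/(1/177) + 21 = 177 + 21 = 198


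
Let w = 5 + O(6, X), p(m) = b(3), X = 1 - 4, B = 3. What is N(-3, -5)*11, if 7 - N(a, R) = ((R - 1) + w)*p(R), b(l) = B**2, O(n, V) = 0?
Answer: 176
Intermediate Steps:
X = -3
b(l) = 9 (b(l) = 3**2 = 9)
p(m) = 9
w = 5 (w = 5 + 0 = 5)
N(a, R) = -29 - 9*R (N(a, R) = 7 - ((R - 1) + 5)*9 = 7 - ((-1 + R) + 5)*9 = 7 - (4 + R)*9 = 7 - (36 + 9*R) = 7 + (-36 - 9*R) = -29 - 9*R)
N(-3, -5)*11 = (-29 - 9*(-5))*11 = (-29 + 45)*11 = 16*11 = 176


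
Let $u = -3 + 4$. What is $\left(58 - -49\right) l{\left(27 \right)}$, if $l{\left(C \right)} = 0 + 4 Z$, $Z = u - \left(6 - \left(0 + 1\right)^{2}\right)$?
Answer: $-1712$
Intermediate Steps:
$u = 1$
$Z = -4$ ($Z = 1 - \left(6 - \left(0 + 1\right)^{2}\right) = 1 - \left(6 - 1^{2}\right) = 1 - \left(6 - 1\right) = 1 - 5 = -4$)
$l{\left(C \right)} = -16$ ($l{\left(C \right)} = 0 + 4 \left(-4\right) = 0 - 16 = -16$)
$\left(58 - -49\right) l{\left(27 \right)} = \left(58 - -49\right) \left(-16\right) = \left(58 + 49\right) \left(-16\right) = 107 \left(-16\right) = -1712$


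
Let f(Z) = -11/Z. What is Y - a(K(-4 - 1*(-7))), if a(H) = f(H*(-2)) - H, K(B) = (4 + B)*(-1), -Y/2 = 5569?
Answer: -156019/14 ≈ -11144.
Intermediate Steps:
Y = -11138 (Y = -2*5569 = -11138)
K(B) = -4 - B
a(H) = -H + 11/(2*H) (a(H) = -11*(-1/(2*H)) - H = -(-11)/(2*H) - H = 11/(2*H) - H = -H + 11/(2*H))
Y - a(K(-4 - 1*(-7))) = -11138 - (-(-4 - (-4 - 1*(-7))) + 11/(2*(-4 - (-4 - 1*(-7))))) = -11138 - (-(-4 - (-4 + 7)) + 11/(2*(-4 - (-4 + 7)))) = -11138 - (-(-4 - 1*3) + 11/(2*(-4 - 1*3))) = -11138 - (-(-4 - 3) + 11/(2*(-4 - 3))) = -11138 - (-1*(-7) + (11/2)/(-7)) = -11138 - (7 + (11/2)*(-⅐)) = -11138 - (7 - 11/14) = -11138 - 1*87/14 = -11138 - 87/14 = -156019/14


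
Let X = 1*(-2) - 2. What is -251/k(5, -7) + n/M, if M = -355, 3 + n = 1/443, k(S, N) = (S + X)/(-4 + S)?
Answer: -39472187/157265 ≈ -250.99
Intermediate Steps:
X = -4 (X = -2 - 2 = -4)
k(S, N) = 1 (k(S, N) = (S - 4)/(-4 + S) = (-4 + S)/(-4 + S) = 1)
n = -1328/443 (n = -3 + 1/443 = -1328/443 ≈ -2.9977)
-251/k(5, -7) + n/M = -251/1 - 1328/443/(-355) = -251*1 - 1328/443*(-1/355) = -251 + 1328/157265 = -39472187/157265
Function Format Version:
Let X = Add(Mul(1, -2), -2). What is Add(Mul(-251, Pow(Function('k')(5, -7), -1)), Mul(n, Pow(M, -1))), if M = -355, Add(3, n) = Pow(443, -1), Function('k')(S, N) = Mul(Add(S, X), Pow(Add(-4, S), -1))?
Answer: Rational(-39472187, 157265) ≈ -250.99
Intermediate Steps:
X = -4 (X = Add(-2, -2) = -4)
Function('k')(S, N) = 1 (Function('k')(S, N) = Mul(Add(S, -4), Pow(Add(-4, S), -1)) = Mul(Add(-4, S), Pow(Add(-4, S), -1)) = 1)
n = Rational(-1328, 443) (n = Add(-3, Pow(443, -1)) = Add(-3, Rational(1, 443)) = Rational(-1328, 443) ≈ -2.9977)
Add(Mul(-251, Pow(Function('k')(5, -7), -1)), Mul(n, Pow(M, -1))) = Add(Mul(-251, Pow(1, -1)), Mul(Rational(-1328, 443), Pow(-355, -1))) = Add(Mul(-251, 1), Mul(Rational(-1328, 443), Rational(-1, 355))) = Add(-251, Rational(1328, 157265)) = Rational(-39472187, 157265)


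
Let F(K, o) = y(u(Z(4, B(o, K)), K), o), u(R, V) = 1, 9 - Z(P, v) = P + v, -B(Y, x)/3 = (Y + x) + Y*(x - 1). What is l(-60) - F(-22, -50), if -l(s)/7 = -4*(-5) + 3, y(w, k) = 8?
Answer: -169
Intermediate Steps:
B(Y, x) = -3*Y - 3*x - 3*Y*(-1 + x) (B(Y, x) = -3*((Y + x) + Y*(x - 1)) = -3*((Y + x) + Y*(-1 + x)) = -3*(Y + x + Y*(-1 + x)) = -3*Y - 3*x - 3*Y*(-1 + x))
Z(P, v) = 9 - P - v (Z(P, v) = 9 - (P + v) = 9 + (-P - v) = 9 - P - v)
F(K, o) = 8
l(s) = -161 (l(s) = -7*(-4*(-5) + 3) = -7*(20 + 3) = -7*23 = -161)
l(-60) - F(-22, -50) = -161 - 1*8 = -161 - 8 = -169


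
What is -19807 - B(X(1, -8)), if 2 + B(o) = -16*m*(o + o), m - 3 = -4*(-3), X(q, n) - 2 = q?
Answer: -18365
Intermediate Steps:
X(q, n) = 2 + q
m = 15 (m = 3 - 4*(-3) = 3 + 12 = 15)
B(o) = -2 - 480*o (B(o) = -2 - 240*(o + o) = -2 - 240*2*o = -2 - 480*o)
-19807 - B(X(1, -8)) = -19807 - (-2 - 480*(2 + 1)) = -19807 - (-2 - 480*3) = -19807 - (-2 - 1440) = -19807 - 1*(-1442) = -19807 + 1442 = -18365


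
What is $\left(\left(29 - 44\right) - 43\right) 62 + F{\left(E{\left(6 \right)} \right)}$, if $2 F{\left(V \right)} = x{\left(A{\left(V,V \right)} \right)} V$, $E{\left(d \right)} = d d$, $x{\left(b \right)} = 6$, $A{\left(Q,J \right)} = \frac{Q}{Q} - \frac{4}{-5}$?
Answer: $-3488$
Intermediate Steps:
$A{\left(Q,J \right)} = \frac{9}{5}$ ($A{\left(Q,J \right)} = 1 - - \frac{4}{5} = 1 + \frac{4}{5} = \frac{9}{5}$)
$E{\left(d \right)} = d^{2}$
$F{\left(V \right)} = 3 V$ ($F{\left(V \right)} = \frac{6 V}{2} = 3 V$)
$\left(\left(29 - 44\right) - 43\right) 62 + F{\left(E{\left(6 \right)} \right)} = \left(\left(29 - 44\right) - 43\right) 62 + 3 \cdot 6^{2} = \left(-15 - 43\right) 62 + 3 \cdot 36 = \left(-58\right) 62 + 108 = -3596 + 108 = -3488$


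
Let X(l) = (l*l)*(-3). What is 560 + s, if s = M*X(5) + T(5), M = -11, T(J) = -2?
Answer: 1383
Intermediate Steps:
X(l) = -3*l**2 (X(l) = l**2*(-3) = -3*l**2)
s = 823 (s = -(-33)*5**2 - 2 = -(-33)*25 - 2 = -11*(-75) - 2 = 825 - 2 = 823)
560 + s = 560 + 823 = 1383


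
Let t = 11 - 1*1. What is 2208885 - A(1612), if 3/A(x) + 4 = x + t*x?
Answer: 39159113277/17728 ≈ 2.2089e+6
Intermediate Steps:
t = 10 (t = 11 - 1 = 10)
A(x) = 3/(-4 + 11*x) (A(x) = 3/(-4 + (x + 10*x)) = 3/(-4 + 11*x))
2208885 - A(1612) = 2208885 - 3/(-4 + 11*1612) = 2208885 - 3/(-4 + 17732) = 2208885 - 3/17728 = 39159113277/17728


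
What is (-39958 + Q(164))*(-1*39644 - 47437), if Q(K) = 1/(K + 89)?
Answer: 880334310213/253 ≈ 3.4796e+9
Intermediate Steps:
Q(K) = 1/(89 + K)
(-39958 + Q(164))*(-1*39644 - 47437) = (-39958 + 1/(89 + 164))*(-1*39644 - 47437) = (-39958 + 1/253)*(-39644 - 47437) = (-39958 + 1/253)*(-87081) = -10109373/253*(-87081) = 880334310213/253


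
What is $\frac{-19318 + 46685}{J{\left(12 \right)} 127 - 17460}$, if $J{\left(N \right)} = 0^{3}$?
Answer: $- \frac{27367}{17460} \approx -1.5674$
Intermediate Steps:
$J{\left(N \right)} = 0$
$\frac{-19318 + 46685}{J{\left(12 \right)} 127 - 17460} = \frac{-19318 + 46685}{0 \cdot 127 - 17460} = \frac{27367}{0 - 17460} = \frac{27367}{-17460} = 27367 \left(- \frac{1}{17460}\right) = - \frac{27367}{17460}$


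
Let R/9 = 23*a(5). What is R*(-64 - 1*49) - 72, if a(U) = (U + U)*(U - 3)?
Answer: -467892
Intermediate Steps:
a(U) = 2*U*(-3 + U) (a(U) = (2*U)*(-3 + U) = 2*U*(-3 + U))
R = 4140 (R = 9*(23*(2*5*(-3 + 5))) = 9*(23*(2*5*2)) = 9*(23*20) = 9*460 = 4140)
R*(-64 - 1*49) - 72 = 4140*(-64 - 1*49) - 72 = 4140*(-64 - 49) - 72 = 4140*(-113) - 72 = -467820 - 72 = -467892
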